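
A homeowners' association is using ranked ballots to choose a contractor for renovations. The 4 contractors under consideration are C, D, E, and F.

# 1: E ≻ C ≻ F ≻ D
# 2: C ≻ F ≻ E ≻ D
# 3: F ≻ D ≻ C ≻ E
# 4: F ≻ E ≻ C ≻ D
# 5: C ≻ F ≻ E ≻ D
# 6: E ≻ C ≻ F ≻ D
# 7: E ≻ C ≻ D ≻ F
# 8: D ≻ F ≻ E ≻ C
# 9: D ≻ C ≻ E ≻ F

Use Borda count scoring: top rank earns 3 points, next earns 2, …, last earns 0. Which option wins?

C

Borda scores:
  C: 2 + 3 + 1 + 1 + 3 + 2 + 2 + 0 + 2 = 16
  D: 0 + 0 + 2 + 0 + 0 + 0 + 1 + 3 + 3 = 9
  E: 3 + 1 + 0 + 2 + 1 + 3 + 3 + 1 + 1 = 15
  F: 1 + 2 + 3 + 3 + 2 + 1 + 0 + 2 + 0 = 14
C has the highest total.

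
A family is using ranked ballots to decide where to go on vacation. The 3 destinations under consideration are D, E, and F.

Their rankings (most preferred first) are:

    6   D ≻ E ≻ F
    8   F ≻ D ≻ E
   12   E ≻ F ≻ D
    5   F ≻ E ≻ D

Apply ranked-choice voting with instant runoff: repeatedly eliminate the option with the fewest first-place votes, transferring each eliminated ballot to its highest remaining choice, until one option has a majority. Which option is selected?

Round 1: F 13, E 12, D 6. D has the fewest and is eliminated.
Round 2: E 18, F 13. E has a majority.

E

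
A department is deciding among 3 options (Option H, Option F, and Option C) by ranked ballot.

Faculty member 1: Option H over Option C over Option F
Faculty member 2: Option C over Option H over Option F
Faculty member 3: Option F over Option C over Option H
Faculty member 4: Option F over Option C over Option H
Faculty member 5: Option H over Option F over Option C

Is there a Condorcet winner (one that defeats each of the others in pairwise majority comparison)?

Head-to-head results (5 voters total):
Option H vs Option F: Option H wins 3–2.
Option H vs Option C: Option C wins 3–2.
Option F vs Option C: Option F wins 3–2.
No candidate beats all others: Option H beats Option F beats Option C beats Option H, a majority cycle.

No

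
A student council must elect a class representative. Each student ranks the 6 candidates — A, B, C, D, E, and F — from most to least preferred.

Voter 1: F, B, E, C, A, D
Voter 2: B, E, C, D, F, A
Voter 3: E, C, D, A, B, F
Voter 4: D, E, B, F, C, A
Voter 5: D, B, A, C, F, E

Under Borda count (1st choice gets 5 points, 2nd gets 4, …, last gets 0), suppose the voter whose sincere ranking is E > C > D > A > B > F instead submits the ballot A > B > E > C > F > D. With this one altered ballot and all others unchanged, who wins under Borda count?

Borda totals with the altered ballot: A 9, B 20, C 10, D 12, E 14, F 10.
The winner is unchanged: still B.

B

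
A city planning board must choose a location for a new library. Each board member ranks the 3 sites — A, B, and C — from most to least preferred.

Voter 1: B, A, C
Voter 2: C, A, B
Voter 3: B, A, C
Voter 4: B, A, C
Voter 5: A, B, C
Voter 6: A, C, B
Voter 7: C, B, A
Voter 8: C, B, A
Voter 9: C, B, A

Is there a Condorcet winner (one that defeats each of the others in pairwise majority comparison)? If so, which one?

Head-to-head results (9 voters total):
A vs B: B wins 6–3.
A vs C: A wins 5–4.
B vs C: C wins 5–4.
No candidate beats all others: A beats C beats B beats A, a majority cycle.

None — there is no Condorcet winner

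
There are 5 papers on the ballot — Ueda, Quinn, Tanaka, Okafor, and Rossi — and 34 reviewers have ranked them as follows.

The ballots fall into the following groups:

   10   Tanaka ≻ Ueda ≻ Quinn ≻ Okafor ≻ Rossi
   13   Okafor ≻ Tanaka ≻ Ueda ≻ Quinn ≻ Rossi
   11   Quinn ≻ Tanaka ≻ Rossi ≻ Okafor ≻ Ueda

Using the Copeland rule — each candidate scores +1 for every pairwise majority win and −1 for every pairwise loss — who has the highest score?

Tanaka

Pairwise results:
  Ueda vs Quinn: Ueda wins 23–11.
  Ueda vs Tanaka: Tanaka wins 34–0.
  Ueda vs Okafor: Okafor wins 24–10.
  Ueda vs Rossi: Ueda wins 23–11.
  Quinn vs Tanaka: Tanaka wins 23–11.
  Quinn vs Okafor: Quinn wins 21–13.
  Quinn vs Rossi: Quinn wins 34–0.
  Tanaka vs Okafor: Tanaka wins 21–13.
  Tanaka vs Rossi: Tanaka wins 34–0.
  Okafor vs Rossi: Okafor wins 23–11.
Copeland scores (wins − losses):
  Ueda: 2 − 2 = 0
  Quinn: 2 − 2 = 0
  Tanaka: 4 − 0 = 4
  Okafor: 2 − 2 = 0
  Rossi: 0 − 4 = -4
Tanaka has the best Copeland score.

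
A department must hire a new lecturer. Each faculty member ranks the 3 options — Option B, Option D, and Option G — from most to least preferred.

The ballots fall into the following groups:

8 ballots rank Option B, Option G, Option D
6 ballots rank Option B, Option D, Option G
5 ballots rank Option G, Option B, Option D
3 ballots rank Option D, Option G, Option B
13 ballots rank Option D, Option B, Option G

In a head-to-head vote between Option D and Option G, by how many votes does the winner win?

9

Ballots ranking Option D above Option G: 6+3+13 = 22.
Ballots ranking Option G above Option D: 8+5 = 13.
Option D wins 22–13, a margin of 9.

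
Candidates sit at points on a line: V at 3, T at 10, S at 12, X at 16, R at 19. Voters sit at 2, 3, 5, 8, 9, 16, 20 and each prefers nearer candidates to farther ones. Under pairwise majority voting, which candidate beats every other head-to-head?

T

With single-peaked preferences on a line, the Condorcet winner is the candidate closest to the median voter.
The median voter (position 8) is closest to T at 10.
Check: T vs R — voters closer to T: 5 of 7.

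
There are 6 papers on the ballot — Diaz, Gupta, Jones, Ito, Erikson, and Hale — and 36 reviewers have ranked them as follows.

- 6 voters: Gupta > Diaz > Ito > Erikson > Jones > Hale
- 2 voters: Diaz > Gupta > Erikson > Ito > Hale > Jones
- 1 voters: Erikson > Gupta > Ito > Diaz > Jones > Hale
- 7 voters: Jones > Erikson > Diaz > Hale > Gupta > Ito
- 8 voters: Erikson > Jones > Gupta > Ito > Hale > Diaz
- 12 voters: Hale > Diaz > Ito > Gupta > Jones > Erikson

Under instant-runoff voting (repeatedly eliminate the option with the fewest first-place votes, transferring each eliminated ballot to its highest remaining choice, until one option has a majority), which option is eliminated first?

Ito

Round 1: Hale 12, Erikson 9, Jones 7, Gupta 6, Diaz 2, Ito 0. Ito has the fewest and is eliminated.
Round 2: Hale 12, Erikson 9, Jones 7, Gupta 6, Diaz 2. Diaz has the fewest and is eliminated.
Round 3: Hale 12, Erikson 9, Gupta 8, Jones 7. Jones has the fewest and is eliminated.
Round 4: Erikson 16, Hale 12, Gupta 8. Gupta has the fewest and is eliminated.
Round 5: Erikson 24, Hale 12. Erikson has a majority.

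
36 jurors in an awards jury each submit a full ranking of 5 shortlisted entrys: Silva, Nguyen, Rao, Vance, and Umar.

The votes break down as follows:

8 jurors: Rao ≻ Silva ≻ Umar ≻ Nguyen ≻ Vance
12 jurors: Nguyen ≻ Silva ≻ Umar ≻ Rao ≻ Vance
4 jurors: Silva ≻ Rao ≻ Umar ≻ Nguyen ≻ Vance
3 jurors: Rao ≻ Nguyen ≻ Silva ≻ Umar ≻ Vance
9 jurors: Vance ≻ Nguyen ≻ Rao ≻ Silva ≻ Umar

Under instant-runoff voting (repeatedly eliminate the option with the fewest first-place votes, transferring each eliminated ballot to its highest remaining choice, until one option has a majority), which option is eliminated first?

Round 1: Nguyen 12, Rao 11, Vance 9, Silva 4, Umar 0. Umar has the fewest and is eliminated.
Round 2: Nguyen 12, Rao 11, Vance 9, Silva 4. Silva has the fewest and is eliminated.
Round 3: Rao 15, Nguyen 12, Vance 9. Vance has the fewest and is eliminated.
Round 4: Nguyen 21, Rao 15. Nguyen has a majority.

Umar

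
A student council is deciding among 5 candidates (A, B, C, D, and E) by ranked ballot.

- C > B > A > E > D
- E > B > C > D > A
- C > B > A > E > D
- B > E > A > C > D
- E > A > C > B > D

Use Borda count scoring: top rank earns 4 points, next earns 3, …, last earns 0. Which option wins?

B

Borda scores:
  A: 2 + 0 + 2 + 2 + 3 = 9
  B: 3 + 3 + 3 + 4 + 1 = 14
  C: 4 + 2 + 4 + 1 + 2 = 13
  D: 0 + 1 + 0 + 0 + 0 = 1
  E: 1 + 4 + 1 + 3 + 4 = 13
B has the highest total.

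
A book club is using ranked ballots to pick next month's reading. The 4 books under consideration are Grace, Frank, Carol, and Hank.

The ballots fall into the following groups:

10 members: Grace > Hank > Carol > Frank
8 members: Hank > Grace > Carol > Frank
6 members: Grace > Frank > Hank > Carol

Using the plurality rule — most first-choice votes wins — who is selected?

First-place vote totals:
  Grace: 16
  Frank: 0
  Carol: 0
  Hank: 8
Grace has the most first-place votes.

Grace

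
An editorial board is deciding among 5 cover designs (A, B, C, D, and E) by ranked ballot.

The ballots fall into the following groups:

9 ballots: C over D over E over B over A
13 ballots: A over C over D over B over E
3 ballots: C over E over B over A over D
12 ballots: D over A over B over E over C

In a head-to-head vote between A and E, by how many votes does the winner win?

13

Ballots ranking A above E: 13+12 = 25.
Ballots ranking E above A: 9+3 = 12.
A wins 25–12, a margin of 13.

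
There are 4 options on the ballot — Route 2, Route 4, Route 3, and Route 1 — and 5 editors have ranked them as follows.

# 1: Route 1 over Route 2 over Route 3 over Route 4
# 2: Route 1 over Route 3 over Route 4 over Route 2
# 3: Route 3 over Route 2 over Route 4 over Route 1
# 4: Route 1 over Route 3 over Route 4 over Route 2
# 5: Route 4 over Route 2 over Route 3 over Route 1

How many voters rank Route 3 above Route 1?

Ballots ranking Route 3 above Route 1: 2.
Ballots ranking Route 1 above Route 3: 3.
So 2 of 5 voters prefer Route 3 to Route 1.

2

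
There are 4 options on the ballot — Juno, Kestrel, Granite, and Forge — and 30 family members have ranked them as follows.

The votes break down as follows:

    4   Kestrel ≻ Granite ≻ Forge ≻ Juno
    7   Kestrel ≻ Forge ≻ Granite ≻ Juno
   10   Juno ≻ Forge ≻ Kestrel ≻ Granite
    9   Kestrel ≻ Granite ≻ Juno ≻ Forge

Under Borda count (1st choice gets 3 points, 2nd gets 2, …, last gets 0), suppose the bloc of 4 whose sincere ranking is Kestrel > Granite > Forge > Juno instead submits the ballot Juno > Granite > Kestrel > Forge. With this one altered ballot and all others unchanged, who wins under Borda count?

Kestrel

Borda totals with the altered ballot: Juno 51, Kestrel 62, Granite 33, Forge 34.
The winner is unchanged: still Kestrel.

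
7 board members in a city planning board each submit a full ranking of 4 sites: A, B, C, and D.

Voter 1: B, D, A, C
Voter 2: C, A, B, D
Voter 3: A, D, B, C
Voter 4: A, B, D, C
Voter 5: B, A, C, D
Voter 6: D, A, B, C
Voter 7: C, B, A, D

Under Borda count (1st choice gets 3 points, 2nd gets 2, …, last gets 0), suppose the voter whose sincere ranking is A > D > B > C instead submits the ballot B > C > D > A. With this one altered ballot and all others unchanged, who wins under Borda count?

Borda totals with the altered ballot: A 11, B 15, C 9, D 7.
The switch changes the winner from A to B.

B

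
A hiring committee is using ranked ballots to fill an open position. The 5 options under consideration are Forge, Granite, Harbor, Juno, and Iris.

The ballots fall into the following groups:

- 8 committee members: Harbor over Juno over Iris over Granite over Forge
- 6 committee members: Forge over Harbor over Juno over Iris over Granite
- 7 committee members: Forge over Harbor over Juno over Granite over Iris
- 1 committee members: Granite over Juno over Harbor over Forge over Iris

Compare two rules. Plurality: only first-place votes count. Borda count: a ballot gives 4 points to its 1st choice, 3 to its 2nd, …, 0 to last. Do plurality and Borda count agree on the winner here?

Plurality first-place counts: Forge 13, Granite 1, Harbor 8, Juno 0, Iris 0 → Forge.
Borda totals: Forge 53, Granite 19, Harbor 73, Juno 53, Iris 22 → Harbor.
The two rules disagree: plurality picks Forge, Borda picks Harbor.

No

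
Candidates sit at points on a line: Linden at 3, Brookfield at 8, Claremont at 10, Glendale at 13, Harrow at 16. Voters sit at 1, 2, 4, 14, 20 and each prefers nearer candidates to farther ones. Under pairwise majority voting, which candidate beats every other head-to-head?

With single-peaked preferences on a line, the Condorcet winner is the candidate closest to the median voter.
The median voter (position 4) is closest to Linden at 3.
Check: Linden vs Harrow — voters closer to Linden: 3 of 5.

Linden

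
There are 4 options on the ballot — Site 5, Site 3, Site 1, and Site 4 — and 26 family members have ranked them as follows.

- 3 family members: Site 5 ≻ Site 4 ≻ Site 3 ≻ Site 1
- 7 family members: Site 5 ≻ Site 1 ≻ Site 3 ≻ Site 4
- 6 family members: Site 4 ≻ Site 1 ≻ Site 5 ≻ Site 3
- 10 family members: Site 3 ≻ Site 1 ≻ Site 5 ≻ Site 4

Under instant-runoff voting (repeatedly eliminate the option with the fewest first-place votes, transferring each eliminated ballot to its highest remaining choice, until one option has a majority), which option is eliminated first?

Round 1: Site 5 10, Site 3 10, Site 4 6, Site 1 0. Site 1 has the fewest and is eliminated.
Round 2: Site 5 10, Site 3 10, Site 4 6. Site 4 has the fewest and is eliminated.
Round 3: Site 5 16, Site 3 10. Site 5 has a majority.

Site 1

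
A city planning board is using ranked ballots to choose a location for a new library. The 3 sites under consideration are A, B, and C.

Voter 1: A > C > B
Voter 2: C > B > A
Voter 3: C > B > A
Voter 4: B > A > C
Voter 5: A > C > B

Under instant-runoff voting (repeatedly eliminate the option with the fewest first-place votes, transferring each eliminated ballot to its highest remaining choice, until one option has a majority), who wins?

Round 1: A 2, C 2, B 1. B has the fewest and is eliminated.
Round 2: A 3, C 2. A has a majority.

A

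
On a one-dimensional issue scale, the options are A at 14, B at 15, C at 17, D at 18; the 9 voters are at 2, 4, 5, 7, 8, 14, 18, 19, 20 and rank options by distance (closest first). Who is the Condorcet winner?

A

With single-peaked preferences on a line, the Condorcet winner is the candidate closest to the median voter.
The median voter (position 8) is closest to A at 14.
Check: A vs B — voters closer to A: 6 of 9.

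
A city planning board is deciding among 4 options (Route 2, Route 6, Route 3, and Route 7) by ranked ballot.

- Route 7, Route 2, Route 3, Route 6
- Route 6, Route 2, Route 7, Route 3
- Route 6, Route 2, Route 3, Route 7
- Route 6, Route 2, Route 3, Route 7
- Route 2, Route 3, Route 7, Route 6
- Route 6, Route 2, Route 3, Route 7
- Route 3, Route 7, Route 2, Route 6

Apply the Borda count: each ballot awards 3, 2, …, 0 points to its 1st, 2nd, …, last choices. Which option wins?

Route 2

Borda scores:
  Route 2: 2 + 2 + 2 + 2 + 3 + 2 + 1 = 14
  Route 6: 0 + 3 + 3 + 3 + 0 + 3 + 0 = 12
  Route 3: 1 + 0 + 1 + 1 + 2 + 1 + 3 = 9
  Route 7: 3 + 1 + 0 + 0 + 1 + 0 + 2 = 7
Route 2 has the highest total.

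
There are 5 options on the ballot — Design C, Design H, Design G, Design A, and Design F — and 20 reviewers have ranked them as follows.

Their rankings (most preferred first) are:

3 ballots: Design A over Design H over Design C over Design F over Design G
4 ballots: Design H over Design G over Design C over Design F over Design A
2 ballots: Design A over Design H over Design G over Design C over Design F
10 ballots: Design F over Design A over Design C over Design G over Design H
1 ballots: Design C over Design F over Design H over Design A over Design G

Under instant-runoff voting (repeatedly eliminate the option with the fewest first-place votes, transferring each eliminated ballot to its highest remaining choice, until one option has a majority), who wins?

Design F

Round 1: Design F 10, Design A 5, Design H 4, Design C 1, Design G 0. Design G has the fewest and is eliminated.
Round 2: Design F 10, Design A 5, Design H 4, Design C 1. Design C has the fewest and is eliminated.
Round 3: Design F 11, Design A 5, Design H 4. Design F has a majority.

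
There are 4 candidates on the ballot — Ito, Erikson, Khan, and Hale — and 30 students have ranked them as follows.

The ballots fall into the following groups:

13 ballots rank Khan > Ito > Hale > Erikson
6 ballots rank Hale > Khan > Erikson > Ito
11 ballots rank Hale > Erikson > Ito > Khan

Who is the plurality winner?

First-place vote totals:
  Ito: 0
  Erikson: 0
  Khan: 13
  Hale: 17
Hale has the most first-place votes.

Hale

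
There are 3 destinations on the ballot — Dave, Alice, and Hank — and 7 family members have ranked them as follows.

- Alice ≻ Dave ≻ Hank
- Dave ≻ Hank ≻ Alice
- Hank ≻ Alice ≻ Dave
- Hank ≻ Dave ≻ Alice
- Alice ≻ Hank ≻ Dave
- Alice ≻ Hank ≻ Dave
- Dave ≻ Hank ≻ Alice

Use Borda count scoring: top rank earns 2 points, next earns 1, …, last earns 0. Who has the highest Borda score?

Hank

Borda scores:
  Dave: 1 + 2 + 0 + 1 + 0 + 0 + 2 = 6
  Alice: 2 + 0 + 1 + 0 + 2 + 2 + 0 = 7
  Hank: 0 + 1 + 2 + 2 + 1 + 1 + 1 = 8
Hank has the highest total.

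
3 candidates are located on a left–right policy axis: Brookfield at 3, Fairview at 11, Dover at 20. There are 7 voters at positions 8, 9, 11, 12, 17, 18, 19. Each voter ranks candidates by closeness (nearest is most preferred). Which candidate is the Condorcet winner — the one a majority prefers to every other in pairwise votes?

With single-peaked preferences on a line, the Condorcet winner is the candidate closest to the median voter.
The median voter (position 12) is closest to Fairview at 11.
Check: Fairview vs Brookfield — voters closer to Fairview: 7 of 7.

Fairview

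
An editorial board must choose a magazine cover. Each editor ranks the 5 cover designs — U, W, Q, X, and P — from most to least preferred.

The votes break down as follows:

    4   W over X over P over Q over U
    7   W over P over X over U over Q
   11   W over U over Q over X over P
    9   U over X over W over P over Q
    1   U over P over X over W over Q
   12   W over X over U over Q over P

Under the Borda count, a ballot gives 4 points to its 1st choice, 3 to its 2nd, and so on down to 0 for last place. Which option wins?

W

Borda scores:
  U: 4·0 + 7·1 + 11·3 + 9·4 + 4 + 12·2 = 104
  W: 4·4 + 7·4 + 11·4 + 9·2 + 1 + 12·4 = 155
  Q: 4·1 + 7·0 + 11·2 + 9·0 + 0 + 12·1 = 38
  X: 4·3 + 7·2 + 11·1 + 9·3 + 2 + 12·3 = 102
  P: 4·2 + 7·3 + 11·0 + 9·1 + 3 + 12·0 = 41
W has the highest total.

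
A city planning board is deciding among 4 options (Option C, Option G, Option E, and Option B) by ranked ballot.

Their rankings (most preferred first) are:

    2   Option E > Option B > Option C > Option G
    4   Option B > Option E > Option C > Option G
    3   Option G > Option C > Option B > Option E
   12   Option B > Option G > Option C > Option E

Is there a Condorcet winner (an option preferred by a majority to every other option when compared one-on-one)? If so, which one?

Option B

Head-to-head results (21 voters total):
Option C vs Option G: Option G wins 15–6.
Option C vs Option E: Option C wins 15–6.
Option C vs Option B: Option B wins 18–3.
Option G vs Option E: Option G wins 15–6.
Option G vs Option B: Option B wins 18–3.
Option E vs Option B: Option B wins 19–2.
Option B beats each rival — Option C (18–3), Option G (18–3), Option E (19–2) — so Option B is the Condorcet winner.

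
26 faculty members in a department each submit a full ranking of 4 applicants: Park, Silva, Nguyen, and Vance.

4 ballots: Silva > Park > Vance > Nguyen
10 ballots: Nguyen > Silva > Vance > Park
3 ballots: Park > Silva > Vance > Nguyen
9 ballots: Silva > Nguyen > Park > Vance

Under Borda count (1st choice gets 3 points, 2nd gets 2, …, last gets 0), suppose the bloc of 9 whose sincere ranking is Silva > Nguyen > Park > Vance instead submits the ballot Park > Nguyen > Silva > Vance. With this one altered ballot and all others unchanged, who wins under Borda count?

Nguyen

Borda totals with the altered ballot: Park 44, Silva 47, Nguyen 48, Vance 17.
The switch changes the winner from Silva to Nguyen.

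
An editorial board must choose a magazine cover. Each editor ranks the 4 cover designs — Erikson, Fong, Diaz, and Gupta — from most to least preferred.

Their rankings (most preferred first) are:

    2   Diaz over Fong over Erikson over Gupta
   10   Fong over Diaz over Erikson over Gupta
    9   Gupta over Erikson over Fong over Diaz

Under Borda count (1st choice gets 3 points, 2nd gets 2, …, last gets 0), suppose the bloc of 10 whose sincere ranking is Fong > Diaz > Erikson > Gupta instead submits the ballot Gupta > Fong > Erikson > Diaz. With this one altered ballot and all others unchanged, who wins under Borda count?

Gupta

Borda totals with the altered ballot: Erikson 30, Fong 33, Diaz 6, Gupta 57.
The switch changes the winner from Fong to Gupta.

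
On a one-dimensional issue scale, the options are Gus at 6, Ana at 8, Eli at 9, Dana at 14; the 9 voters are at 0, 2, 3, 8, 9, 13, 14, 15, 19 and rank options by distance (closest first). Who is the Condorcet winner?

With single-peaked preferences on a line, the Condorcet winner is the candidate closest to the median voter.
The median voter (position 9) is closest to Eli at 9.
Check: Eli vs Ana — voters closer to Eli: 5 of 9.

Eli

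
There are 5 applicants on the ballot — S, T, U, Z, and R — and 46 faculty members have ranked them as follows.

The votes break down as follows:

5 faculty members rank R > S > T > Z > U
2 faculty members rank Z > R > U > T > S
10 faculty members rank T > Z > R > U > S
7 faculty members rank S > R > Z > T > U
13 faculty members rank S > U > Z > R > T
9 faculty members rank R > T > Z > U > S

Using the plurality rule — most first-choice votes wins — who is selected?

S

First-place vote totals:
  S: 20
  T: 10
  U: 0
  Z: 2
  R: 14
S has the most first-place votes.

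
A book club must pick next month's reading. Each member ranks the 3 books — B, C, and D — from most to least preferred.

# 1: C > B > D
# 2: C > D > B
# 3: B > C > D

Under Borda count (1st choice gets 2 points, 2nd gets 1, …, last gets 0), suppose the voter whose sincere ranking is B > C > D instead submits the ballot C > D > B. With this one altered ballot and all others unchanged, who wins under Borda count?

C

Borda totals with the altered ballot: B 1, C 6, D 2.
The winner is unchanged: still C.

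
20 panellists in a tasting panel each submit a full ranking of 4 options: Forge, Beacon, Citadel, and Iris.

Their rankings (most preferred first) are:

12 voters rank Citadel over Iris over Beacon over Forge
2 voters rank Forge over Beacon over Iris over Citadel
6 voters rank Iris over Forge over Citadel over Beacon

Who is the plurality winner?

Citadel

First-place vote totals:
  Forge: 2
  Beacon: 0
  Citadel: 12
  Iris: 6
Citadel has the most first-place votes.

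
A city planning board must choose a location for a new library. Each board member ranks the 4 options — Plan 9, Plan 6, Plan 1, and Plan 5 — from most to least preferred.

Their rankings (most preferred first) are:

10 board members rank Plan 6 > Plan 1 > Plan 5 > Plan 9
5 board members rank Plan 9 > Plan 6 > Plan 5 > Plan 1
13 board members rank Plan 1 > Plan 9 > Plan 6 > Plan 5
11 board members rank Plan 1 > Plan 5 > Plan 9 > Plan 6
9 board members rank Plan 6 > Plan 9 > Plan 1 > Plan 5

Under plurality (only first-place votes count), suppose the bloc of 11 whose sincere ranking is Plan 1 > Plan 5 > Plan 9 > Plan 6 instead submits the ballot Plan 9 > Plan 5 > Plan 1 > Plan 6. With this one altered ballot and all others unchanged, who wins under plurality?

Plan 6

First-place totals with the altered ballot: Plan 9 16, Plan 6 19, Plan 1 13, Plan 5 0.
The switch changes the winner from Plan 1 to Plan 6.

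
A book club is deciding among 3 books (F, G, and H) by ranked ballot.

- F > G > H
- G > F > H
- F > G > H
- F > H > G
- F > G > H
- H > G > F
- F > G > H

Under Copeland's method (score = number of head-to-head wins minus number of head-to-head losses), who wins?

Pairwise results:
  F vs G: F wins 5–2.
  F vs H: F wins 6–1.
  G vs H: G wins 5–2.
Copeland scores (wins − losses):
  F: 2 − 0 = 2
  G: 1 − 1 = 0
  H: 0 − 2 = -2
F has the best Copeland score.

F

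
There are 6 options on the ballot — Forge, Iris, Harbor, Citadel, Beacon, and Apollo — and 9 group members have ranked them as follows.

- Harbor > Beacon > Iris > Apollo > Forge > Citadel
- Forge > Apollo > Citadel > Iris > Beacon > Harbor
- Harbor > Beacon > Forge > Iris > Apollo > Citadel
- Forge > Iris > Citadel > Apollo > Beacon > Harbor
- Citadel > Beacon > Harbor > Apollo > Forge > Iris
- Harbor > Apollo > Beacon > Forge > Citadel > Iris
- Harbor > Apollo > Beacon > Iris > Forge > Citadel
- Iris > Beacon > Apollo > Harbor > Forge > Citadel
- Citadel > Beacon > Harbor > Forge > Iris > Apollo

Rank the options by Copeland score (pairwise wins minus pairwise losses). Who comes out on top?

Beacon

Pairwise results:
  Forge vs Iris: Forge wins 6–3.
  Forge vs Harbor: Harbor wins 7–2.
  Forge vs Citadel: Forge wins 7–2.
  Forge vs Beacon: Beacon wins 7–2.
  Forge vs Apollo: Apollo wins 5–4.
  Iris vs Harbor: Harbor wins 6–3.
  Iris vs Citadel: Iris wins 5–4.
  Iris vs Beacon: Beacon wins 6–3.
  Iris vs Apollo: Iris wins 5–4.
  Harbor vs Citadel: Harbor wins 5–4.
  Harbor vs Beacon: Beacon wins 5–4.
  Harbor vs Apollo: Harbor wins 6–3.
  Citadel vs Beacon: Beacon wins 5–4.
  Citadel vs Apollo: Apollo wins 6–3.
  Beacon vs Apollo: Beacon wins 5–4.
Copeland scores (wins − losses):
  Forge: 2 − 3 = -1
  Iris: 2 − 3 = -1
  Harbor: 4 − 1 = 3
  Citadel: 0 − 5 = -5
  Beacon: 5 − 0 = 5
  Apollo: 2 − 3 = -1
Beacon has the best Copeland score.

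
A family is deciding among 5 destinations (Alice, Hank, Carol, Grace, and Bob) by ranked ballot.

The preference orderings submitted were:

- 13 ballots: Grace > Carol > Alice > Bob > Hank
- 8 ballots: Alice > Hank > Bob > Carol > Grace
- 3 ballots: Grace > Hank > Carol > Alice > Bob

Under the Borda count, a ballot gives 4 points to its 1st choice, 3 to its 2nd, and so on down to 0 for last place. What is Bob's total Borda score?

29

Borda scores:
  Alice: 13·2 + 8·4 + 3·1 = 61
  Hank: 13·0 + 8·3 + 3·3 = 33
  Carol: 13·3 + 8·1 + 3·2 = 53
  Grace: 13·4 + 8·0 + 3·4 = 64
  Bob: 13·1 + 8·2 + 3·0 = 29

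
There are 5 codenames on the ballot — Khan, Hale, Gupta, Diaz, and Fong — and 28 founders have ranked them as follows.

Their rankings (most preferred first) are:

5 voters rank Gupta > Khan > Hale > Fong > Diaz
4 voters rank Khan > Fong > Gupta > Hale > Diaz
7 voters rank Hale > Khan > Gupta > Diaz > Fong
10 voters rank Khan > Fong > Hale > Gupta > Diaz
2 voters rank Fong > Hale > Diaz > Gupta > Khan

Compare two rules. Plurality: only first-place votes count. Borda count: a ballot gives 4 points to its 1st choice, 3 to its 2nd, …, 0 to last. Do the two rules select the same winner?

Plurality first-place counts: Khan 14, Hale 7, Gupta 5, Diaz 0, Fong 2 → Khan.
Borda totals: Khan 92, Hale 68, Gupta 54, Diaz 11, Fong 55 → Khan.
The two rules agree on Khan.

Yes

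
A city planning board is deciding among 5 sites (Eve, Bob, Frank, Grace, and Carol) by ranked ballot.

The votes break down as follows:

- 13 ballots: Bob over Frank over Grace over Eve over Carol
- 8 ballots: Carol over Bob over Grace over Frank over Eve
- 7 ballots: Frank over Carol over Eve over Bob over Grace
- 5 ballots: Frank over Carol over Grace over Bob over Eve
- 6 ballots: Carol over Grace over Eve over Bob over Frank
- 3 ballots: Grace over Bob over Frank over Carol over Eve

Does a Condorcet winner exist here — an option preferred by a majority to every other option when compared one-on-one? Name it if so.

Head-to-head results (42 voters total):
Eve vs Bob: Bob wins 29–13.
Eve vs Frank: Frank wins 36–6.
Eve vs Grace: Grace wins 35–7.
Eve vs Carol: Carol wins 29–13.
Bob vs Frank: Bob wins 30–12.
Bob vs Grace: Bob wins 28–14.
Bob vs Carol: Carol wins 26–16.
Frank vs Grace: Frank wins 25–17.
Frank vs Carol: Frank wins 28–14.
Grace vs Carol: Carol wins 26–16.
No candidate beats all others: Bob beats Frank beats Carol beats Bob, a majority cycle.

No Condorcet winner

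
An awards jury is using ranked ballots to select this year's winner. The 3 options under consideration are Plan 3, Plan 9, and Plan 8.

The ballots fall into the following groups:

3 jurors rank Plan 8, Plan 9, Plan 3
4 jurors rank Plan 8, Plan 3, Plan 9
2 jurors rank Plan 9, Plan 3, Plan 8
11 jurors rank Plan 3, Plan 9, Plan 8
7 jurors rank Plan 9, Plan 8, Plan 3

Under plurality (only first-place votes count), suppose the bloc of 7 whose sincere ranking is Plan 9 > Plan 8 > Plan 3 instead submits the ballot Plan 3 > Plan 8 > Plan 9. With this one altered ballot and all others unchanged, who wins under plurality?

Plan 3

First-place totals with the altered ballot: Plan 3 18, Plan 9 2, Plan 8 7.
The winner is unchanged: still Plan 3.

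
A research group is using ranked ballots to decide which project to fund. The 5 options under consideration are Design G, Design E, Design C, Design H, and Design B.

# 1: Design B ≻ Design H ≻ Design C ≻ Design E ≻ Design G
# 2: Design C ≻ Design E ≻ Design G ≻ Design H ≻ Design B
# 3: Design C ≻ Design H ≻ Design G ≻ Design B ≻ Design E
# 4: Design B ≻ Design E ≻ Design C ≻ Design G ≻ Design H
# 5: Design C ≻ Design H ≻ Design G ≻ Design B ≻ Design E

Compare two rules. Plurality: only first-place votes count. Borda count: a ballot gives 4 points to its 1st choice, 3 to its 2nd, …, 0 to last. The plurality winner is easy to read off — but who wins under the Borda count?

Plurality first-place counts: Design G 0, Design E 0, Design C 3, Design H 0, Design B 2 → Design C.
Borda totals: Design G 7, Design E 7, Design C 16, Design H 10, Design B 10 → Design C.

Design C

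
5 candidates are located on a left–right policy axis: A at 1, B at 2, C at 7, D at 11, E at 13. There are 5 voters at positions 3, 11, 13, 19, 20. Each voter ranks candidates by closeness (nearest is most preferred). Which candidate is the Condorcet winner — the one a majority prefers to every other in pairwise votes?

E

With single-peaked preferences on a line, the Condorcet winner is the candidate closest to the median voter.
The median voter (position 13) is closest to E at 13.
Check: E vs D — voters closer to E: 3 of 5.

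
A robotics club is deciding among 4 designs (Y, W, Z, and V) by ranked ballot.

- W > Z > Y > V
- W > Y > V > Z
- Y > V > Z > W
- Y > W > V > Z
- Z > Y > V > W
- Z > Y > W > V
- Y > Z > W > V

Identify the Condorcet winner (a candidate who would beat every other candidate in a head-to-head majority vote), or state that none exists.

Head-to-head results (7 voters total):
Y vs W: Y wins 5–2.
Y vs Z: Y wins 4–3.
Y vs V: Y wins 7–0.
W vs Z: Z wins 4–3.
W vs V: W wins 5–2.
Z vs V: Z wins 4–3.
Y beats each rival — W (5–2), Z (4–3), V (7–0) — so Y is the Condorcet winner.

Y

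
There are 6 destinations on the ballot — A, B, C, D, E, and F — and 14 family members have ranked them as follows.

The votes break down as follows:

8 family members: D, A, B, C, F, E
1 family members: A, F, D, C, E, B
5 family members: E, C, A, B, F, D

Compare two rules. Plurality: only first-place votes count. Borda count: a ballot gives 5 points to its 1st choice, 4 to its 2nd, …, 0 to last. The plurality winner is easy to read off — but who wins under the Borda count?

A

Plurality first-place counts: A 1, B 0, C 0, D 8, E 5, F 0 → D.
Borda totals: A 52, B 34, C 38, D 43, E 26, F 17 → A.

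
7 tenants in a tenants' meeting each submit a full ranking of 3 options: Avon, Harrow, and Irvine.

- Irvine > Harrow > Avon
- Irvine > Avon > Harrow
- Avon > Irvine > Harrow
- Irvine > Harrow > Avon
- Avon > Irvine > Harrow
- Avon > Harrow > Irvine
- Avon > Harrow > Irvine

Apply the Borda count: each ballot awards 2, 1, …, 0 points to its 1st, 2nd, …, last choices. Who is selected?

Borda scores:
  Avon: 0 + 1 + 2 + 0 + 2 + 2 + 2 = 9
  Harrow: 1 + 0 + 0 + 1 + 0 + 1 + 1 = 4
  Irvine: 2 + 2 + 1 + 2 + 1 + 0 + 0 = 8
Avon has the highest total.

Avon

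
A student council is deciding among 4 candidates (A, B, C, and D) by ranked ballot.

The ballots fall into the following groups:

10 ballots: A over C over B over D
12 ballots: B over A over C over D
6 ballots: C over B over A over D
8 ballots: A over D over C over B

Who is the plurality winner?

First-place vote totals:
  A: 18
  B: 12
  C: 6
  D: 0
A has the most first-place votes.

A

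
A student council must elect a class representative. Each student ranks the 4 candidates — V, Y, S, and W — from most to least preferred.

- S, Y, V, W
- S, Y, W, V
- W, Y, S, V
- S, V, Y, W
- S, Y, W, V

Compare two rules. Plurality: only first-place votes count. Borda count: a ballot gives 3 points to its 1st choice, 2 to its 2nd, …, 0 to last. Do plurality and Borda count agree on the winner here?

Plurality first-place counts: V 0, Y 0, S 4, W 1 → S.
Borda totals: V 3, Y 9, S 13, W 5 → S.
The two rules agree on S.

Yes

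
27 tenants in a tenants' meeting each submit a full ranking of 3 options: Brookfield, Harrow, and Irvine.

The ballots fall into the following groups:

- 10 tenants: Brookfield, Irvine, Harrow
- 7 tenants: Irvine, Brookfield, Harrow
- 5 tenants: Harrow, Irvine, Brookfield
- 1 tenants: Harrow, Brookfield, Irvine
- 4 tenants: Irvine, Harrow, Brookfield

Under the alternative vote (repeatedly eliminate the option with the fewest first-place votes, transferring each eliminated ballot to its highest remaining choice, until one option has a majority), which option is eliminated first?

Harrow

Round 1: Irvine 11, Brookfield 10, Harrow 6. Harrow has the fewest and is eliminated.
Round 2: Irvine 16, Brookfield 11. Irvine has a majority.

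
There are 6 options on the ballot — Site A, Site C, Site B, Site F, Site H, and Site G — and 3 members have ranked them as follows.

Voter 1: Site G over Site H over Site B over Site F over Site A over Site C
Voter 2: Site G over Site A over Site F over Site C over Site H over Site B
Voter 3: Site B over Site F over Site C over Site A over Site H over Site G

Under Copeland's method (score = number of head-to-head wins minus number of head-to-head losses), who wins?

Pairwise results:
  Site A vs Site C: Site A wins 2–1.
  Site A vs Site B: Site B wins 2–1.
  Site A vs Site F: Site F wins 2–1.
  Site A vs Site H: Site A wins 2–1.
  Site A vs Site G: Site G wins 2–1.
  Site C vs Site B: Site B wins 2–1.
  Site C vs Site F: Site F wins 3–0.
  Site C vs Site H: Site C wins 2–1.
  Site C vs Site G: Site G wins 2–1.
  Site B vs Site F: Site B wins 2–1.
  Site B vs Site H: Site H wins 2–1.
  Site B vs Site G: Site G wins 2–1.
  Site F vs Site H: Site F wins 2–1.
  Site F vs Site G: Site G wins 2–1.
  Site H vs Site G: Site G wins 2–1.
Copeland scores (wins − losses):
  Site A: 2 − 3 = -1
  Site C: 1 − 4 = -3
  Site B: 3 − 2 = 1
  Site F: 3 − 2 = 1
  Site H: 1 − 4 = -3
  Site G: 5 − 0 = 5
Site G has the best Copeland score.

Site G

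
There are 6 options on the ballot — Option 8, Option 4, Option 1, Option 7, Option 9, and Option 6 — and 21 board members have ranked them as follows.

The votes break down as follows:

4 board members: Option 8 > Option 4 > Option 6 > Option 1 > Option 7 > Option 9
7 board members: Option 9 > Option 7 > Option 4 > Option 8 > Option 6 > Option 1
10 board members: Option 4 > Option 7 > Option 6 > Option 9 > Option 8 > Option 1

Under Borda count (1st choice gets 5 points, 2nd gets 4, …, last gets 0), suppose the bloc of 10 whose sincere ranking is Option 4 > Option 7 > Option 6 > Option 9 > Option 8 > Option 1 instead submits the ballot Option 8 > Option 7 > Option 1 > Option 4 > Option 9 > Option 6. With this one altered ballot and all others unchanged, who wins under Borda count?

Option 8

Borda totals with the altered ballot: Option 8 84, Option 4 57, Option 1 38, Option 7 72, Option 9 45, Option 6 19.
The switch changes the winner from Option 4 to Option 8.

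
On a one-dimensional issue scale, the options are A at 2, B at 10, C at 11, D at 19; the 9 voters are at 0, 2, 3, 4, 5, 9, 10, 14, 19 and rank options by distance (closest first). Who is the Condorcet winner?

A

With single-peaked preferences on a line, the Condorcet winner is the candidate closest to the median voter.
The median voter (position 5) is closest to A at 2.
Check: A vs C — voters closer to A: 5 of 9.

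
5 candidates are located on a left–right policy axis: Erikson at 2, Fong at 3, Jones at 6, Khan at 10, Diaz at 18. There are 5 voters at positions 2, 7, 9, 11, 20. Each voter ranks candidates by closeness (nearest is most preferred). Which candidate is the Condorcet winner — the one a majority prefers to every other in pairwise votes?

With single-peaked preferences on a line, the Condorcet winner is the candidate closest to the median voter.
The median voter (position 9) is closest to Khan at 10.
Check: Khan vs Diaz — voters closer to Khan: 4 of 5.

Khan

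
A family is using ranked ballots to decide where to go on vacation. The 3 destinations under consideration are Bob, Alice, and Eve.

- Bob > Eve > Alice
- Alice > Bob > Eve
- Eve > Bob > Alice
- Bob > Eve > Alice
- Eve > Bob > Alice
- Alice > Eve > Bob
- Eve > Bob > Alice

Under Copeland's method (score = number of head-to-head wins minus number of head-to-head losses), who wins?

Eve

Pairwise results:
  Bob vs Alice: Bob wins 5–2.
  Bob vs Eve: Eve wins 4–3.
  Alice vs Eve: Eve wins 5–2.
Copeland scores (wins − losses):
  Bob: 1 − 1 = 0
  Alice: 0 − 2 = -2
  Eve: 2 − 0 = 2
Eve has the best Copeland score.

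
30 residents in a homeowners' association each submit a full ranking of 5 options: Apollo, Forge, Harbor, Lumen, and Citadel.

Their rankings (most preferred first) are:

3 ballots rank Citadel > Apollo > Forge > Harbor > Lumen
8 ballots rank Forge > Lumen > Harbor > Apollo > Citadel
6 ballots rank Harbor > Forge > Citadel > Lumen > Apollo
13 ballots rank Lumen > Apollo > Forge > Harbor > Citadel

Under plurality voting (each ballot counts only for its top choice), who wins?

First-place vote totals:
  Apollo: 0
  Forge: 8
  Harbor: 6
  Lumen: 13
  Citadel: 3
Lumen has the most first-place votes.

Lumen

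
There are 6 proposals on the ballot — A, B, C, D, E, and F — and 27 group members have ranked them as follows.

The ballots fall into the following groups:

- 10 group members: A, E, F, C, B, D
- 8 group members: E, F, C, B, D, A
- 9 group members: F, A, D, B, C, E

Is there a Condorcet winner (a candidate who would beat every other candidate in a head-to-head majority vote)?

Head-to-head results (27 voters total):
A vs B: A wins 19–8.
A vs C: A wins 19–8.
A vs D: A wins 19–8.
A vs E: A wins 19–8.
A vs F: F wins 17–10.
B vs C: C wins 18–9.
B vs D: B wins 18–9.
B vs E: E wins 18–9.
B vs F: F wins 27–0.
C vs D: C wins 18–9.
C vs E: E wins 18–9.
C vs F: F wins 27–0.
D vs E: E wins 18–9.
D vs F: F wins 27–0.
E vs F: E wins 18–9.
No candidate beats all others: A beats E beats F beats A, a majority cycle.

No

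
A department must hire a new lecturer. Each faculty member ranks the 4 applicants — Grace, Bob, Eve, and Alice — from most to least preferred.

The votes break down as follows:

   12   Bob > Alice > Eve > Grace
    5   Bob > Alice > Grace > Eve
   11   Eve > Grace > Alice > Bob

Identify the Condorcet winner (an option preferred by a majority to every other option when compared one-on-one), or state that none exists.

Bob

Head-to-head results (28 voters total):
Grace vs Bob: Bob wins 17–11.
Grace vs Eve: Eve wins 23–5.
Grace vs Alice: Alice wins 17–11.
Bob vs Eve: Bob wins 17–11.
Bob vs Alice: Bob wins 17–11.
Eve vs Alice: Alice wins 17–11.
Bob beats each rival — Grace (17–11), Eve (17–11), Alice (17–11) — so Bob is the Condorcet winner.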